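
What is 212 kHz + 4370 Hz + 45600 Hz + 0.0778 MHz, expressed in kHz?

In kHz:
  212 kHz → 212
  4370 Hz = 4370e-3 kHz = 4.37
  45600 Hz = 45600e-3 kHz = 45.6
  0.0778 MHz = 0.0778e3 kHz = 77.8
Sum: 212 + 4.37 + 45.6 + 77.8 = 339.77

339.77 kHz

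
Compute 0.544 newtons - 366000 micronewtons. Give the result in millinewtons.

In millinewtons:
  0.544 newtons = 0.544 × 10^3 millinewtons = 544
  366000 micronewtons = 366000 × 10^-3 millinewtons = 366
Difference: 544 - 366 = 178

178 millinewtons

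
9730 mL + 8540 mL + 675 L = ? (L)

693.27 L

In L:
  9730 mL = 9730 × 10^-3 L = 9.73
  8540 mL = 8540 × 10^-3 L = 8.54
  675 L → 675
Sum: 9.73 + 8.54 + 675 = 693.27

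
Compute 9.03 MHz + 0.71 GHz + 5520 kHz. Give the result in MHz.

In MHz:
  9.03 MHz → 9.03
  0.71 GHz = 0.71e3 MHz = 710
  5520 kHz = 5520e-3 MHz = 5.52
Sum: 9.03 + 710 + 5.52 = 724.55

724.55 MHz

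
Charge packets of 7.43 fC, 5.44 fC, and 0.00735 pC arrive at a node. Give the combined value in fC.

In fC:
  7.43 fC → 7.43
  5.44 fC → 5.44
  0.00735 pC = 0.00735e3 fC = 7.35
Sum: 7.43 + 5.44 + 7.35 = 20.22

20.22 fC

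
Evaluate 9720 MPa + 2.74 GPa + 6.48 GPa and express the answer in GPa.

In GPa:
  9720 MPa = 9720 × 10⁻³ GPa = 9.72
  2.74 GPa → 2.74
  6.48 GPa → 6.48
Sum: 9.72 + 2.74 + 6.48 = 18.94

18.94 GPa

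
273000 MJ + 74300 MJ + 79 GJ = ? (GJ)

426.3 GJ

In GJ:
  273000 MJ = 273000e-3 GJ = 273
  74300 MJ = 74300e-3 GJ = 74.3
  79 GJ → 79
Sum: 273 + 74.3 + 79 = 426.3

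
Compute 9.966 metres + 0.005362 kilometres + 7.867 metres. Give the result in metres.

In metres:
  9.966 metres → 9.966
  0.005362 kilometres = 0.005362e3 metres = 5.362
  7.867 metres → 7.867
Sum: 9.966 + 5.362 + 7.867 = 23.195

23.195 metres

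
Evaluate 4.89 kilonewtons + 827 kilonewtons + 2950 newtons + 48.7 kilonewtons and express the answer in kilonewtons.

In kilonewtons:
  4.89 kilonewtons → 4.89
  827 kilonewtons → 827
  2950 newtons = 2950e-3 kilonewtons = 2.95
  48.7 kilonewtons → 48.7
Sum: 4.89 + 827 + 2.95 + 48.7 = 883.54

883.54 kilonewtons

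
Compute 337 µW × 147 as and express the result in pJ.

0.000000049539 pJ

337 × 10⁻⁶ × 147 × 10⁻¹⁸ = 49539 × 10⁻²⁴ J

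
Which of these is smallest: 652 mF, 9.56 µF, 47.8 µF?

9.56 µF

652 mF = 0.652 F
9.56 µF = 0.00000956 F
47.8 µF = 0.0000478 F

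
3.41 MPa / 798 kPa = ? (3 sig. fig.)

(3.41 × 10^6) / (798 × 10^3) = 0.004273 × 10^3

4.27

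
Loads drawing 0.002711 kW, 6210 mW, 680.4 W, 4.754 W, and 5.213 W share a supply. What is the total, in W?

In W:
  0.002711 kW = 0.002711e3 W = 2.711
  6210 mW = 6210e-3 W = 6.21
  680.4 W → 680.4
  4.754 W → 4.754
  5.213 W → 5.213
Sum: 2.711 + 6.21 + 680.4 + 4.754 + 5.213 = 699.288

699.288 W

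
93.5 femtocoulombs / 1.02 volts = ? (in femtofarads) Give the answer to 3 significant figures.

(93.5 × 10^-15) / (1.02) = 91.667 × 10^-15 F

91.7 femtofarads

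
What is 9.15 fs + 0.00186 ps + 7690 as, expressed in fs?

In fs:
  9.15 fs → 9.15
  0.00186 ps = 0.00186 × 10^3 fs = 1.86
  7690 as = 7690 × 10^-3 fs = 7.69
Sum: 9.15 + 1.86 + 7.69 = 18.7

18.7 fs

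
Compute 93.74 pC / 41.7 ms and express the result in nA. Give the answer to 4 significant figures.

2.248 nA

(93.74 × 10^-12) / (41.7 × 10^-3) = 2.24796 × 10^-9 A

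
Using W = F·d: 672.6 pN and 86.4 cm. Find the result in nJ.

672.6 × 10⁻¹² × 86.4 × 10⁻² = 58112.64 × 10⁻¹⁴ J

0.5811264 nJ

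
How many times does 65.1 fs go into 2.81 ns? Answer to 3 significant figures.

(2.81 × 10^-9) / (65.1 × 10^-15) = 0.04316 × 10^6

43200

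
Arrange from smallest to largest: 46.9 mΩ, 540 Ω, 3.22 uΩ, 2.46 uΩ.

46.9 mΩ = 0.0469 Ω
540 Ω = 540 Ω
3.22 uΩ = 0.00000322 Ω
2.46 uΩ = 0.00000246 Ω

2.46 uΩ < 3.22 uΩ < 46.9 mΩ < 540 Ω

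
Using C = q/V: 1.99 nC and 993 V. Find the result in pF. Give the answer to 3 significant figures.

(1.99e-9) / (993) = 0.002004e-9 F

2.00 pF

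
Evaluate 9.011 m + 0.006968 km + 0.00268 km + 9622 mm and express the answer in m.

In m:
  9.011 m → 9.011
  0.006968 km = 0.006968 × 10³ m = 6.968
  0.00268 km = 0.00268 × 10³ m = 2.68
  9622 mm = 9622 × 10⁻³ m = 9.622
Sum: 9.011 + 6.968 + 2.68 + 9.622 = 28.281

28.281 m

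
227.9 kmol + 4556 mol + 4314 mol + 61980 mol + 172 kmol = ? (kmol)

470.75 kmol

In kmol:
  227.9 kmol → 227.9
  4556 mol = 4556 × 10⁻³ kmol = 4.556
  4314 mol = 4314 × 10⁻³ kmol = 4.314
  61980 mol = 61980 × 10⁻³ kmol = 61.98
  172 kmol → 172
Sum: 227.9 + 4.556 + 4.314 + 61.98 + 172 = 470.75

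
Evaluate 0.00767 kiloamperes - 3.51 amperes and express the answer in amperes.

In amperes:
  0.00767 kiloamperes = 0.00767e3 amperes = 7.67
  3.51 amperes → 3.51
Difference: 7.67 - 3.51 = 4.16

4.16 amperes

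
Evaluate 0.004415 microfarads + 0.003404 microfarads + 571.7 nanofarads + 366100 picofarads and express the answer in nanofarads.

In nanofarads:
  0.004415 microfarads = 0.004415 × 10^3 nanofarads = 4.415
  0.003404 microfarads = 0.003404 × 10^3 nanofarads = 3.404
  571.7 nanofarads → 571.7
  366100 picofarads = 366100 × 10^-3 nanofarads = 366.1
Sum: 4.415 + 3.404 + 571.7 + 366.1 = 945.619

945.619 nanofarads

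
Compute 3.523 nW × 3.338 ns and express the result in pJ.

0.000011759774 pJ

3.523e-9 × 3.338e-9 = 11.759774e-18 J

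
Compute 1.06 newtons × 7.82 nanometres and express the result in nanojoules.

8.2892 nanojoules

1.06 × 7.82e-9 = 8.2892e-9 J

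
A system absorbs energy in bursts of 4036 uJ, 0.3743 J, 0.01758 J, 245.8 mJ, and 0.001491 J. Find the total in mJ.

643.207 mJ

In mJ:
  4036 uJ = 4036 × 10^-3 mJ = 4.036
  0.3743 J = 0.3743 × 10^3 mJ = 374.3
  0.01758 J = 0.01758 × 10^3 mJ = 17.58
  245.8 mJ → 245.8
  0.001491 J = 0.001491 × 10^3 mJ = 1.491
Sum: 4.036 + 374.3 + 17.58 + 245.8 + 1.491 = 643.207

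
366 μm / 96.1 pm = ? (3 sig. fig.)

3810000

(366e-6) / (96.1e-12) = 3.809e6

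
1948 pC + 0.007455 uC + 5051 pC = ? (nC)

In nC:
  1948 pC = 1948e-3 nC = 1.948
  0.007455 uC = 0.007455e3 nC = 7.455
  5051 pC = 5051e-3 nC = 5.051
Sum: 1.948 + 7.455 + 5.051 = 14.454

14.454 nC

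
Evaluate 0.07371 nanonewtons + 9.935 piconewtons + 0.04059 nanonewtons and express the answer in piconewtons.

In piconewtons:
  0.07371 nanonewtons = 0.07371 × 10^3 piconewtons = 73.71
  9.935 piconewtons → 9.935
  0.04059 nanonewtons = 0.04059 × 10^3 piconewtons = 40.59
Sum: 73.71 + 9.935 + 40.59 = 124.235

124.235 piconewtons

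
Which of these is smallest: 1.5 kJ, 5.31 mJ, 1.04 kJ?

1.5 kJ = 1500 J
5.31 mJ = 0.00531 J
1.04 kJ = 1040 J

5.31 mJ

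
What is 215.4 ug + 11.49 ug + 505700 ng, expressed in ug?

732.59 ug

In ug:
  215.4 ug → 215.4
  11.49 ug → 11.49
  505700 ng = 505700e-3 ug = 505.7
Sum: 215.4 + 11.49 + 505.7 = 732.59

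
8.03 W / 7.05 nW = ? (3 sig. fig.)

(8.03) / (7.05 × 10⁻⁹) = 1.139 × 10⁹

1140000000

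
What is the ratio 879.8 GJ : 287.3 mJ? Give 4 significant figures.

(879.8 × 10^9) / (287.3 × 10^-3) = 3.0623 × 10^12

3062000000000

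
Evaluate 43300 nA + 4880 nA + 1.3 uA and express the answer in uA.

49.48 uA

In uA:
  43300 nA = 43300 × 10⁻³ uA = 43.3
  4880 nA = 4880 × 10⁻³ uA = 4.88
  1.3 uA → 1.3
Sum: 43.3 + 4.88 + 1.3 = 49.48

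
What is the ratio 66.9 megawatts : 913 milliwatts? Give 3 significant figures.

73300000

(66.9 × 10^6) / (913 × 10^-3) = 0.07327 × 10^9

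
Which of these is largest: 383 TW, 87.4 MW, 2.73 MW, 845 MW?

383 TW = 383000000000000 W
87.4 MW = 87400000 W
2.73 MW = 2730000 W
845 MW = 845000000 W

383 TW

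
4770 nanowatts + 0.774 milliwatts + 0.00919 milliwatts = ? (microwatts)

In microwatts:
  4770 nanowatts = 4770 × 10⁻³ microwatts = 4.77
  0.774 milliwatts = 0.774 × 10³ microwatts = 774
  0.00919 milliwatts = 0.00919 × 10³ microwatts = 9.19
Sum: 4.77 + 774 + 9.19 = 787.96

787.96 microwatts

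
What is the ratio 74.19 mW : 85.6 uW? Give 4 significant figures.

(74.19 × 10⁻³) / (85.6 × 10⁻⁶) = 0.86671 × 10³

866.7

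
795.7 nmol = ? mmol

nano = 10^-9, milli = 10^-3; factor is 10^-6.
795.7 × 10^-6 = 0.0007957

0.0007957 mmol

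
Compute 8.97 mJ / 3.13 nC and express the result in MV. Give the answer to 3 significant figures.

2.87 MV

(8.97 × 10⁻³) / (3.13 × 10⁻⁹) = 2.8658 × 10⁶ V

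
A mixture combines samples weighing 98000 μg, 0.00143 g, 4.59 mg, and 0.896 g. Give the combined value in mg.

In mg:
  98000 μg = 98000 × 10⁻³ mg = 98
  0.00143 g = 0.00143 × 10³ mg = 1.43
  4.59 mg → 4.59
  0.896 g = 0.896 × 10³ mg = 896
Sum: 98 + 1.43 + 4.59 + 896 = 1000.02

1000.02 mg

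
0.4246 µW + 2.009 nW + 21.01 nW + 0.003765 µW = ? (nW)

451.384 nW

In nW:
  0.4246 µW = 0.4246e3 nW = 424.6
  2.009 nW → 2.009
  21.01 nW → 21.01
  0.003765 µW = 0.003765e3 nW = 3.765
Sum: 424.6 + 2.009 + 21.01 + 3.765 = 451.384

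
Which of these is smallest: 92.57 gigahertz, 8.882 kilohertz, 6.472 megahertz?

8.882 kilohertz

92.57 gigahertz = 92570000000 hertz
8.882 kilohertz = 8882 hertz
6.472 megahertz = 6472000 hertz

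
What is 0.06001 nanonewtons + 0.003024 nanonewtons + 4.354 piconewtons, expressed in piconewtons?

67.388 piconewtons

In piconewtons:
  0.06001 nanonewtons = 0.06001e3 piconewtons = 60.01
  0.003024 nanonewtons = 0.003024e3 piconewtons = 3.024
  4.354 piconewtons → 4.354
Sum: 60.01 + 3.024 + 4.354 = 67.388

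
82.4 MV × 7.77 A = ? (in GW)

82.4e6 × 7.77 = 640.248e6 W

0.640248 GW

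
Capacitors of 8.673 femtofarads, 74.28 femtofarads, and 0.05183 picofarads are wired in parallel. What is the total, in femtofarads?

134.783 femtofarads

In femtofarads:
  8.673 femtofarads → 8.673
  74.28 femtofarads → 74.28
  0.05183 picofarads = 0.05183 × 10^3 femtofarads = 51.83
Sum: 8.673 + 74.28 + 51.83 = 134.783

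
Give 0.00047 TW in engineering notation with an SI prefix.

470 MW

= 470 × 10^6 W; 10^6 is mega.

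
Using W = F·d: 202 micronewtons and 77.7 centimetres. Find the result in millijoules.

0.156954 millijoules

202 × 10⁻⁶ × 77.7 × 10⁻² = 15695.4 × 10⁻⁸ J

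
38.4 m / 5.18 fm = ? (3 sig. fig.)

7410000000000000

(38.4) / (5.18 × 10^-15) = 7.413 × 10^15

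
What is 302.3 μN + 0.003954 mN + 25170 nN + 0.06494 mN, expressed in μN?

396.364 μN

In μN:
  302.3 μN → 302.3
  0.003954 mN = 0.003954 × 10^3 μN = 3.954
  25170 nN = 25170 × 10^-3 μN = 25.17
  0.06494 mN = 0.06494 × 10^3 μN = 64.94
Sum: 302.3 + 3.954 + 25.17 + 64.94 = 396.364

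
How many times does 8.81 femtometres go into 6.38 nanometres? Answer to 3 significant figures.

724000

(6.38e-9) / (8.81e-15) = 0.7242e6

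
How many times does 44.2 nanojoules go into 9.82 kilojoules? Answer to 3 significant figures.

222000000000

(9.82 × 10³) / (44.2 × 10⁻⁹) = 0.2222 × 10¹²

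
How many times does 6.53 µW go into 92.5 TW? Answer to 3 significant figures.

(92.5 × 10^12) / (6.53 × 10^-6) = 14.17 × 10^18

14200000000000000000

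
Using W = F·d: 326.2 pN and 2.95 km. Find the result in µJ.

326.2 × 10⁻¹² × 2.95 × 10³ = 962.29 × 10⁻⁹ J

0.96229 µJ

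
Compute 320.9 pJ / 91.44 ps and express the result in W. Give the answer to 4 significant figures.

(320.9 × 10^-12) / (91.44 × 10^-12) = 3.50941 W

3.509 W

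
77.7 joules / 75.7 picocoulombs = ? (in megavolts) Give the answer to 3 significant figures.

1030000 megavolts

(77.7) / (75.7e-12) = 1.0264e12 V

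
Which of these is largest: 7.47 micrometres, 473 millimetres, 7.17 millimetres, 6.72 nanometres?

473 millimetres

7.47 micrometres = 0.00000747 metres
473 millimetres = 0.473 metres
7.17 millimetres = 0.00717 metres
6.72 nanometres = 0.00000000672 metres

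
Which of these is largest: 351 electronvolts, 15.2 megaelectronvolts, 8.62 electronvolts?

351 electronvolts = 351 electronvolts
15.2 megaelectronvolts = 15200000 electronvolts
8.62 electronvolts = 8.62 electronvolts

15.2 megaelectronvolts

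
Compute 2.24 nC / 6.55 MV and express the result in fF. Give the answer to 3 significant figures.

(2.24e-9) / (6.55e6) = 0.34198e-15 F

0.342 fF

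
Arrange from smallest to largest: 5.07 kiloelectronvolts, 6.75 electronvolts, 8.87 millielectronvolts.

5.07 kiloelectronvolts = 5070 electronvolts
6.75 electronvolts = 6.75 electronvolts
8.87 millielectronvolts = 0.00887 electronvolts

8.87 millielectronvolts < 6.75 electronvolts < 5.07 kiloelectronvolts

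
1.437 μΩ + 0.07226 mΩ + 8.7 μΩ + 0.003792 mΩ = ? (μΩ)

In μΩ:
  1.437 μΩ → 1.437
  0.07226 mΩ = 0.07226e3 μΩ = 72.26
  8.7 μΩ → 8.7
  0.003792 mΩ = 0.003792e3 μΩ = 3.792
Sum: 1.437 + 72.26 + 8.7 + 3.792 = 86.189

86.189 μΩ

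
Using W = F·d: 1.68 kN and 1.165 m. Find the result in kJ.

1.68e3 × 1.165 = 1.9572e3 J

1.9572 kJ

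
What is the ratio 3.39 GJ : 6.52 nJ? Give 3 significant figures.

520000000000000000

(3.39 × 10^9) / (6.52 × 10^-9) = 0.5199 × 10^18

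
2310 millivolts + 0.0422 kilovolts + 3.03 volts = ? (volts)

47.54 volts

In volts:
  2310 millivolts = 2310e-3 volts = 2.31
  0.0422 kilovolts = 0.0422e3 volts = 42.2
  3.03 volts → 3.03
Sum: 2.31 + 42.2 + 3.03 = 47.54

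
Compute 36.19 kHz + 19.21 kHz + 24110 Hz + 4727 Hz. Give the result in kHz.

In kHz:
  36.19 kHz → 36.19
  19.21 kHz → 19.21
  24110 Hz = 24110e-3 kHz = 24.11
  4727 Hz = 4727e-3 kHz = 4.727
Sum: 36.19 + 19.21 + 24.11 + 4.727 = 84.237

84.237 kHz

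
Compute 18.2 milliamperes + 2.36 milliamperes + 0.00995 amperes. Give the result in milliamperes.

In milliamperes:
  18.2 milliamperes → 18.2
  2.36 milliamperes → 2.36
  0.00995 amperes = 0.00995e3 milliamperes = 9.95
Sum: 18.2 + 2.36 + 9.95 = 30.51

30.51 milliamperes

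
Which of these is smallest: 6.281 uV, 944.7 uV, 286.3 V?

6.281 uV

6.281 uV = 0.000006281 V
944.7 uV = 0.0009447 V
286.3 V = 286.3 V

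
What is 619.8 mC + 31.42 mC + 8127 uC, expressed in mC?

659.347 mC

In mC:
  619.8 mC → 619.8
  31.42 mC → 31.42
  8127 uC = 8127 × 10⁻³ mC = 8.127
Sum: 619.8 + 31.42 + 8.127 = 659.347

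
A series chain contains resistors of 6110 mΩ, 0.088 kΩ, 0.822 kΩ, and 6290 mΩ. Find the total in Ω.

In Ω:
  6110 mΩ = 6110e-3 Ω = 6.11
  0.088 kΩ = 0.088e3 Ω = 88
  0.822 kΩ = 0.822e3 Ω = 822
  6290 mΩ = 6290e-3 Ω = 6.29
Sum: 6.11 + 88 + 822 + 6.29 = 922.4

922.4 Ω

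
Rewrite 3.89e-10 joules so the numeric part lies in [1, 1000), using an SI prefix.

= 389e-12 joules; 1e-12 is pico.

389 picojoules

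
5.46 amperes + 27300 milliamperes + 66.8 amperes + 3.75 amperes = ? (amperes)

In amperes:
  5.46 amperes → 5.46
  27300 milliamperes = 27300e-3 amperes = 27.3
  66.8 amperes → 66.8
  3.75 amperes → 3.75
Sum: 5.46 + 27.3 + 66.8 + 3.75 = 103.31

103.31 amperes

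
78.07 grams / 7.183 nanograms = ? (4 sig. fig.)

(78.07) / (7.183 × 10^-9) = 10.869 × 10^9

10870000000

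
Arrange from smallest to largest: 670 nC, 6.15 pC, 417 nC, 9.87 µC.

6.15 pC < 417 nC < 670 nC < 9.87 µC

670 nC = 0.00000067 C
6.15 pC = 0.00000000000615 C
417 nC = 0.000000417 C
9.87 µC = 0.00000987 C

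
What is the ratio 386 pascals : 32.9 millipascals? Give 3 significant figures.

(386) / (32.9 × 10⁻³) = 11.73 × 10³

11700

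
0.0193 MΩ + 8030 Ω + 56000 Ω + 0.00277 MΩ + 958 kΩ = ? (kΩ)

1044.1 kΩ

In kΩ:
  0.0193 MΩ = 0.0193e3 kΩ = 19.3
  8030 Ω = 8030e-3 kΩ = 8.03
  56000 Ω = 56000e-3 kΩ = 56
  0.00277 MΩ = 0.00277e3 kΩ = 2.77
  958 kΩ → 958
Sum: 19.3 + 8.03 + 56 + 2.77 + 958 = 1044.1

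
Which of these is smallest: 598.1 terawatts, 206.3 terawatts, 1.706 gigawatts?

598.1 terawatts = 598100000000000 watts
206.3 terawatts = 206300000000000 watts
1.706 gigawatts = 1706000000 watts

1.706 gigawatts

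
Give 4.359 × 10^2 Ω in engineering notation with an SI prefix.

435.9 Ω

= 435.9 Ω; mantissa already in [1, 1000).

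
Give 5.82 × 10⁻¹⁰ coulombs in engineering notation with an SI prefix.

582 picocoulombs

= 582 × 10⁻¹² coulombs; 10⁻¹² is pico.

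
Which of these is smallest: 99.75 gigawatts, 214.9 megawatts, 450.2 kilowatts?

99.75 gigawatts = 99750000000 watts
214.9 megawatts = 214900000 watts
450.2 kilowatts = 450200 watts

450.2 kilowatts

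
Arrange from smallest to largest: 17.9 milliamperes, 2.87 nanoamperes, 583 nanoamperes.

2.87 nanoamperes < 583 nanoamperes < 17.9 milliamperes

17.9 milliamperes = 0.0179 amperes
2.87 nanoamperes = 0.00000000287 amperes
583 nanoamperes = 0.000000583 amperes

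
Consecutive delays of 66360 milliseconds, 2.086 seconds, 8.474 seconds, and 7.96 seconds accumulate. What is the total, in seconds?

84.88 seconds

In seconds:
  66360 milliseconds = 66360 × 10^-3 seconds = 66.36
  2.086 seconds → 2.086
  8.474 seconds → 8.474
  7.96 seconds → 7.96
Sum: 66.36 + 2.086 + 8.474 + 7.96 = 84.88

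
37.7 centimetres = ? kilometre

0.000377 kilometres

centi = 10⁻², kilo = 10³; factor is 10⁻⁵.
37.7 × 10⁻⁵ = 0.000377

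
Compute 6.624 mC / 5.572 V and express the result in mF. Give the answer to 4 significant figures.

1.189 mF

(6.624 × 10⁻³) / (5.572) = 1.1888 × 10⁻³ F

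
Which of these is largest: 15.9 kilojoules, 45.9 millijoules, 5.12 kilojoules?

15.9 kilojoules = 15900 joules
45.9 millijoules = 0.0459 joules
5.12 kilojoules = 5120 joules

15.9 kilojoules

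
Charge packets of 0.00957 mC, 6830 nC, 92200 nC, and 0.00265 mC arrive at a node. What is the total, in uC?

In uC:
  0.00957 mC = 0.00957 × 10³ uC = 9.57
  6830 nC = 6830 × 10⁻³ uC = 6.83
  92200 nC = 92200 × 10⁻³ uC = 92.2
  0.00265 mC = 0.00265 × 10³ uC = 2.65
Sum: 9.57 + 6.83 + 92.2 + 2.65 = 111.25

111.25 uC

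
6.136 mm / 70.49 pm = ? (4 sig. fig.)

(6.136 × 10⁻³) / (70.49 × 10⁻¹²) = 0.087048 × 10⁹

87050000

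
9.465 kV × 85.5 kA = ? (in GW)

0.8092575 GW

9.465 × 10^3 × 85.5 × 10^3 = 809.2575 × 10^6 W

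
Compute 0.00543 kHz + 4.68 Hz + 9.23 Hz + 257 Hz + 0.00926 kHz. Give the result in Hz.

285.6 Hz

In Hz:
  0.00543 kHz = 0.00543e3 Hz = 5.43
  4.68 Hz → 4.68
  9.23 Hz → 9.23
  257 Hz → 257
  0.00926 kHz = 0.00926e3 Hz = 9.26
Sum: 5.43 + 4.68 + 9.23 + 257 + 9.26 = 285.6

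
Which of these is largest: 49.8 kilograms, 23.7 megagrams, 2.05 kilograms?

23.7 megagrams

49.8 kilograms = 49800 grams
23.7 megagrams = 23700000 grams
2.05 kilograms = 2050 grams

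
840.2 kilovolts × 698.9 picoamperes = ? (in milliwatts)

840.2e3 × 698.9e-12 = 587215.78e-9 W

0.58721578 milliwatts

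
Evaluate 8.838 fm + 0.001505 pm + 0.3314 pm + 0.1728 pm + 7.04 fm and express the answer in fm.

521.583 fm

In fm:
  8.838 fm → 8.838
  0.001505 pm = 0.001505e3 fm = 1.505
  0.3314 pm = 0.3314e3 fm = 331.4
  0.1728 pm = 0.1728e3 fm = 172.8
  7.04 fm → 7.04
Sum: 8.838 + 1.505 + 331.4 + 172.8 + 7.04 = 521.583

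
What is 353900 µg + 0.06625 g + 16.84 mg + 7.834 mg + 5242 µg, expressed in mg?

450.066 mg

In mg:
  353900 µg = 353900e-3 mg = 353.9
  0.06625 g = 0.06625e3 mg = 66.25
  16.84 mg → 16.84
  7.834 mg → 7.834
  5242 µg = 5242e-3 mg = 5.242
Sum: 353.9 + 66.25 + 16.84 + 7.834 + 5.242 = 450.066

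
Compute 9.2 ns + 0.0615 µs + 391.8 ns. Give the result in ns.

462.5 ns

In ns:
  9.2 ns → 9.2
  0.0615 µs = 0.0615 × 10³ ns = 61.5
  391.8 ns → 391.8
Sum: 9.2 + 61.5 + 391.8 = 462.5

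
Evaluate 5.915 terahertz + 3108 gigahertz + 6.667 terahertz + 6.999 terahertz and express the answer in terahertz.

22.689 terahertz

In terahertz:
  5.915 terahertz → 5.915
  3108 gigahertz = 3108 × 10⁻³ terahertz = 3.108
  6.667 terahertz → 6.667
  6.999 terahertz → 6.999
Sum: 5.915 + 3.108 + 6.667 + 6.999 = 22.689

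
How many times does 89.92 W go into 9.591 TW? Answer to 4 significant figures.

(9.591 × 10^12) / (89.92) = 0.10666 × 10^12

106700000000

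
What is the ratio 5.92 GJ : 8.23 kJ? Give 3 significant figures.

719000

(5.92 × 10⁹) / (8.23 × 10³) = 0.7193 × 10⁶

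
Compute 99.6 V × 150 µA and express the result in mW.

14.94 mW

99.6 × 150e-6 = 14940e-6 W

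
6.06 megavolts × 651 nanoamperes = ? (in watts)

3.94506 watts

6.06 × 10^6 × 651 × 10^-9 = 3945.06 × 10^-3 W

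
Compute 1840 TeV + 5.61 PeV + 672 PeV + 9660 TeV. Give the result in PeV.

In PeV:
  1840 TeV = 1840e-3 PeV = 1.84
  5.61 PeV → 5.61
  672 PeV → 672
  9660 TeV = 9660e-3 PeV = 9.66
Sum: 1.84 + 5.61 + 672 + 9.66 = 689.11

689.11 PeV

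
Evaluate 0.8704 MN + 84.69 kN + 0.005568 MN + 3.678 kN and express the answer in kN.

964.336 kN

In kN:
  0.8704 MN = 0.8704 × 10^3 kN = 870.4
  84.69 kN → 84.69
  0.005568 MN = 0.005568 × 10^3 kN = 5.568
  3.678 kN → 3.678
Sum: 870.4 + 84.69 + 5.568 + 3.678 = 964.336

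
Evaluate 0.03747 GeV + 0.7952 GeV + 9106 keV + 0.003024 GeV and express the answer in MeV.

844.8 MeV

In MeV:
  0.03747 GeV = 0.03747 × 10^3 MeV = 37.47
  0.7952 GeV = 0.7952 × 10^3 MeV = 795.2
  9106 keV = 9106 × 10^-3 MeV = 9.106
  0.003024 GeV = 0.003024 × 10^3 MeV = 3.024
Sum: 37.47 + 795.2 + 9.106 + 3.024 = 844.8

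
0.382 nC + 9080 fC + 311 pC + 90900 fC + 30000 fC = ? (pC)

822.98 pC

In pC:
  0.382 nC = 0.382 × 10³ pC = 382
  9080 fC = 9080 × 10⁻³ pC = 9.08
  311 pC → 311
  90900 fC = 90900 × 10⁻³ pC = 90.9
  30000 fC = 30000 × 10⁻³ pC = 30
Sum: 382 + 9.08 + 311 + 90.9 + 30 = 822.98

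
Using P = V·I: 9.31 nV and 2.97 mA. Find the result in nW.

0.0276507 nW

9.31 × 10⁻⁹ × 2.97 × 10⁻³ = 27.6507 × 10⁻¹² W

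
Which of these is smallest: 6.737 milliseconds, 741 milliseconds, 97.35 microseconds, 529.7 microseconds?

97.35 microseconds

6.737 milliseconds = 0.006737 seconds
741 milliseconds = 0.741 seconds
97.35 microseconds = 0.00009735 seconds
529.7 microseconds = 0.0005297 seconds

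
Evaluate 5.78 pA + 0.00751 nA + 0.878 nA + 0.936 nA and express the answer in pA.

In pA:
  5.78 pA → 5.78
  0.00751 nA = 0.00751 × 10³ pA = 7.51
  0.878 nA = 0.878 × 10³ pA = 878
  0.936 nA = 0.936 × 10³ pA = 936
Sum: 5.78 + 7.51 + 878 + 936 = 1827.29

1827.29 pA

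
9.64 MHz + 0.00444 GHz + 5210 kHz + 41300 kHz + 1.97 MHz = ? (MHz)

In MHz:
  9.64 MHz → 9.64
  0.00444 GHz = 0.00444e3 MHz = 4.44
  5210 kHz = 5210e-3 MHz = 5.21
  41300 kHz = 41300e-3 MHz = 41.3
  1.97 MHz → 1.97
Sum: 9.64 + 4.44 + 5.21 + 41.3 + 1.97 = 62.56

62.56 MHz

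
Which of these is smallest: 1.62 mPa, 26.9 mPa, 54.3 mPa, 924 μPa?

924 μPa

1.62 mPa = 0.00162 Pa
26.9 mPa = 0.0269 Pa
54.3 mPa = 0.0543 Pa
924 μPa = 0.000924 Pa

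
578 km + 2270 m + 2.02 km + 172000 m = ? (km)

754.29 km

In km:
  578 km → 578
  2270 m = 2270 × 10⁻³ km = 2.27
  2.02 km → 2.02
  172000 m = 172000 × 10⁻³ km = 172
Sum: 578 + 2.27 + 2.02 + 172 = 754.29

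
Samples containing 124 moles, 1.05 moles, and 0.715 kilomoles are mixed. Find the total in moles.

840.05 moles

In moles:
  124 moles → 124
  1.05 moles → 1.05
  0.715 kilomoles = 0.715 × 10³ moles = 715
Sum: 124 + 1.05 + 715 = 840.05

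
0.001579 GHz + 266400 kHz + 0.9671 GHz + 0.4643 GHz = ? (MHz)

1699.379 MHz

In MHz:
  0.001579 GHz = 0.001579 × 10³ MHz = 1.579
  266400 kHz = 266400 × 10⁻³ MHz = 266.4
  0.9671 GHz = 0.9671 × 10³ MHz = 967.1
  0.4643 GHz = 0.4643 × 10³ MHz = 464.3
Sum: 1.579 + 266.4 + 967.1 + 464.3 = 1699.379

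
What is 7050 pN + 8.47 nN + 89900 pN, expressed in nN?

105.42 nN

In nN:
  7050 pN = 7050 × 10⁻³ nN = 7.05
  8.47 nN → 8.47
  89900 pN = 89900 × 10⁻³ nN = 89.9
Sum: 7.05 + 8.47 + 89.9 = 105.42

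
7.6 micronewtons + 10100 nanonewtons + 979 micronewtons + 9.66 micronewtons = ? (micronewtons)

In micronewtons:
  7.6 micronewtons → 7.6
  10100 nanonewtons = 10100 × 10^-3 micronewtons = 10.1
  979 micronewtons → 979
  9.66 micronewtons → 9.66
Sum: 7.6 + 10.1 + 979 + 9.66 = 1006.36

1006.36 micronewtons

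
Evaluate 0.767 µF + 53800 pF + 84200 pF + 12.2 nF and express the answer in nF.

917.2 nF

In nF:
  0.767 µF = 0.767 × 10³ nF = 767
  53800 pF = 53800 × 10⁻³ nF = 53.8
  84200 pF = 84200 × 10⁻³ nF = 84.2
  12.2 nF → 12.2
Sum: 767 + 53.8 + 84.2 + 12.2 = 917.2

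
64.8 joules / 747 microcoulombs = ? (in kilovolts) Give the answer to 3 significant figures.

(64.8) / (747 × 10⁻⁶) = 0.086747 × 10⁶ V

86.7 kilovolts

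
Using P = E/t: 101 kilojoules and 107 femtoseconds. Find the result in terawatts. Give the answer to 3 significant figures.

944000 terawatts

(101 × 10³) / (107 × 10⁻¹⁵) = 0.94393 × 10¹⁸ W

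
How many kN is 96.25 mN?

milli = 10^-3, kilo = 10^3; factor is 10^-6.
96.25 × 10^-6 = 0.00009625

0.00009625 kN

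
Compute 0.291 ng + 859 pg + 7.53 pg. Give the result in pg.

In pg:
  0.291 ng = 0.291e3 pg = 291
  859 pg → 859
  7.53 pg → 7.53
Sum: 291 + 859 + 7.53 = 1157.53

1157.53 pg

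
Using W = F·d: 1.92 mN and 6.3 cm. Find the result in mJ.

1.92 × 10^-3 × 6.3 × 10^-2 = 12.096 × 10^-5 J

0.12096 mJ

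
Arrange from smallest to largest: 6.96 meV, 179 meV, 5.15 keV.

6.96 meV = 0.00696 eV
179 meV = 0.179 eV
5.15 keV = 5150 eV

6.96 meV < 179 meV < 5.15 keV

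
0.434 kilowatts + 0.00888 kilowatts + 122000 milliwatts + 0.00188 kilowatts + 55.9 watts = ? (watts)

In watts:
  0.434 kilowatts = 0.434e3 watts = 434
  0.00888 kilowatts = 0.00888e3 watts = 8.88
  122000 milliwatts = 122000e-3 watts = 122
  0.00188 kilowatts = 0.00188e3 watts = 1.88
  55.9 watts → 55.9
Sum: 434 + 8.88 + 122 + 1.88 + 55.9 = 622.66

622.66 watts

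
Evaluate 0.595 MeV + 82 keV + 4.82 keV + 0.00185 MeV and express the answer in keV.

683.67 keV

In keV:
  0.595 MeV = 0.595 × 10³ keV = 595
  82 keV → 82
  4.82 keV → 4.82
  0.00185 MeV = 0.00185 × 10³ keV = 1.85
Sum: 595 + 82 + 4.82 + 1.85 = 683.67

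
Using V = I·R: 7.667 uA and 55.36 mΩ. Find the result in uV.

0.42444512 uV

7.667 × 10^-6 × 55.36 × 10^-3 = 424.44512 × 10^-9 V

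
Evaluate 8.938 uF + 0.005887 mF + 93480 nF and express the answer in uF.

In uF:
  8.938 uF → 8.938
  0.005887 mF = 0.005887 × 10^3 uF = 5.887
  93480 nF = 93480 × 10^-3 uF = 93.48
Sum: 8.938 + 5.887 + 93.48 = 108.305

108.305 uF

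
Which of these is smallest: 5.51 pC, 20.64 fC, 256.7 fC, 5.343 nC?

20.64 fC

5.51 pC = 0.00000000000551 C
20.64 fC = 0.00000000000002064 C
256.7 fC = 0.0000000000002567 C
5.343 nC = 0.000000005343 C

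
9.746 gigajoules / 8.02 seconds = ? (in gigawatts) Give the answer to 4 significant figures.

(9.746 × 10⁹) / (8.02) = 1.21521 × 10⁹ W

1.215 gigawatts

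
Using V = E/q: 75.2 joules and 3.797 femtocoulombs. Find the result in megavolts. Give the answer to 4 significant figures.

19810000000 megavolts

(75.2) / (3.797 × 10^-15) = 19.8051 × 10^15 V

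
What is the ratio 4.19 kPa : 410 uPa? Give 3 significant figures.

(4.19 × 10^3) / (410 × 10^-6) = 0.01022 × 10^9

10200000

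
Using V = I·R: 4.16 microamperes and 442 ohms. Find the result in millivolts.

4.16 × 10^-6 × 442 = 1838.72 × 10^-6 V

1.83872 millivolts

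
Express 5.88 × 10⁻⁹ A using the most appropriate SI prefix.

= 5.88 × 10⁻⁹ A; 10⁻⁹ is nano.

5.88 nA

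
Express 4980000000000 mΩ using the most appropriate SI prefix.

4.98 GΩ

= 4.98 × 10^9 Ω; 10^9 is giga.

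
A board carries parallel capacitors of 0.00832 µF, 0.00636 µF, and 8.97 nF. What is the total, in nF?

23.65 nF

In nF:
  0.00832 µF = 0.00832e3 nF = 8.32
  0.00636 µF = 0.00636e3 nF = 6.36
  8.97 nF → 8.97
Sum: 8.32 + 6.36 + 8.97 = 23.65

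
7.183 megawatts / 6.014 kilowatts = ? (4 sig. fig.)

(7.183e6) / (6.014e3) = 1.1944e3

1194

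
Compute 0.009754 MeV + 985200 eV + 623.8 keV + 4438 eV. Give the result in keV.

In keV:
  0.009754 MeV = 0.009754e3 keV = 9.754
  985200 eV = 985200e-3 keV = 985.2
  623.8 keV → 623.8
  4438 eV = 4438e-3 keV = 4.438
Sum: 9.754 + 985.2 + 623.8 + 4.438 = 1623.192

1623.192 keV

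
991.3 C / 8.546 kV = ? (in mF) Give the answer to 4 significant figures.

(991.3) / (8.546e3) = 115.996e-3 F

116.0 mF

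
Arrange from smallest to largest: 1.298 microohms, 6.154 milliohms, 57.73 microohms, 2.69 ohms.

1.298 microohms = 0.000001298 ohms
6.154 milliohms = 0.006154 ohms
57.73 microohms = 0.00005773 ohms
2.69 ohms = 2.69 ohms

1.298 microohms < 57.73 microohms < 6.154 milliohms < 2.69 ohms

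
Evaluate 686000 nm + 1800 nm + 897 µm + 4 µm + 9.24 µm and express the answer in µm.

1598.04 µm

In µm:
  686000 nm = 686000e-3 µm = 686
  1800 nm = 1800e-3 µm = 1.8
  897 µm → 897
  4 µm → 4
  9.24 µm → 9.24
Sum: 686 + 1.8 + 897 + 4 + 9.24 = 1598.04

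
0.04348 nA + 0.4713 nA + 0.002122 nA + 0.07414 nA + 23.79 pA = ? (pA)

614.832 pA

In pA:
  0.04348 nA = 0.04348e3 pA = 43.48
  0.4713 nA = 0.4713e3 pA = 471.3
  0.002122 nA = 0.002122e3 pA = 2.122
  0.07414 nA = 0.07414e3 pA = 74.14
  23.79 pA → 23.79
Sum: 43.48 + 471.3 + 2.122 + 74.14 + 23.79 = 614.832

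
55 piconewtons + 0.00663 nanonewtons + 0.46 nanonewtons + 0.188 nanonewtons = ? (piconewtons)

709.63 piconewtons

In piconewtons:
  55 piconewtons → 55
  0.00663 nanonewtons = 0.00663e3 piconewtons = 6.63
  0.46 nanonewtons = 0.46e3 piconewtons = 460
  0.188 nanonewtons = 0.188e3 piconewtons = 188
Sum: 55 + 6.63 + 460 + 188 = 709.63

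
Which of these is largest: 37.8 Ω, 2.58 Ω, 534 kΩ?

534 kΩ

37.8 Ω = 37.8 Ω
2.58 Ω = 2.58 Ω
534 kΩ = 534000 Ω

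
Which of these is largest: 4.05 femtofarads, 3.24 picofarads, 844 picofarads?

844 picofarads

4.05 femtofarads = 0.00000000000000405 farads
3.24 picofarads = 0.00000000000324 farads
844 picofarads = 0.000000000844 farads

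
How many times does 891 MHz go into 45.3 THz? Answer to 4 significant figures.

(45.3 × 10^12) / (891 × 10^6) = 0.050842 × 10^6

50840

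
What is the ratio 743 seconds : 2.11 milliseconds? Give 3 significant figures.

352000

(743) / (2.11 × 10⁻³) = 352.1 × 10³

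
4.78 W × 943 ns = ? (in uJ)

4.50754 uJ

4.78 × 943e-9 = 4507.54e-9 J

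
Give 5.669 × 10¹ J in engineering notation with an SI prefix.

56.69 J

= 56.69 J; mantissa already in [1, 1000).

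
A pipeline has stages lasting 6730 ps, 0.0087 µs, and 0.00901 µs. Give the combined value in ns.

In ns:
  6730 ps = 6730 × 10⁻³ ns = 6.73
  0.0087 µs = 0.0087 × 10³ ns = 8.7
  0.00901 µs = 0.00901 × 10³ ns = 9.01
Sum: 6.73 + 8.7 + 9.01 = 24.44

24.44 ns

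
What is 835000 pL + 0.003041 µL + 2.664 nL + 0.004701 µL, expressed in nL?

In nL:
  835000 pL = 835000 × 10^-3 nL = 835
  0.003041 µL = 0.003041 × 10^3 nL = 3.041
  2.664 nL → 2.664
  0.004701 µL = 0.004701 × 10^3 nL = 4.701
Sum: 835 + 3.041 + 2.664 + 4.701 = 845.406

845.406 nL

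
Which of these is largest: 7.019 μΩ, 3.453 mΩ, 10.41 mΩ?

10.41 mΩ

7.019 μΩ = 0.000007019 Ω
3.453 mΩ = 0.003453 Ω
10.41 mΩ = 0.01041 Ω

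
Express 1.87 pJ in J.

pico = 1e-12, (no prefix) = 1e0; factor is 1e-12.
1.87 × 1e-12 = 0.00000000000187

0.00000000000187 J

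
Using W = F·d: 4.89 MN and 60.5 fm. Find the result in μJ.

4.89 × 10^6 × 60.5 × 10^-15 = 295.845 × 10^-9 J

0.295845 μJ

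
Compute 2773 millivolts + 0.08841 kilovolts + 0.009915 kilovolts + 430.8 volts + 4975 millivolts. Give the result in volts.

536.873 volts

In volts:
  2773 millivolts = 2773e-3 volts = 2.773
  0.08841 kilovolts = 0.08841e3 volts = 88.41
  0.009915 kilovolts = 0.009915e3 volts = 9.915
  430.8 volts → 430.8
  4975 millivolts = 4975e-3 volts = 4.975
Sum: 2.773 + 88.41 + 9.915 + 430.8 + 4.975 = 536.873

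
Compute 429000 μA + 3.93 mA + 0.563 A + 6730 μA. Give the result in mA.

1002.66 mA

In mA:
  429000 μA = 429000 × 10⁻³ mA = 429
  3.93 mA → 3.93
  0.563 A = 0.563 × 10³ mA = 563
  6730 μA = 6730 × 10⁻³ mA = 6.73
Sum: 429 + 3.93 + 563 + 6.73 = 1002.66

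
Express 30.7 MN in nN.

30700000000000000 nN

mega = 10^6, nano = 10^-9; factor is 10^15.
30.7 × 10^15 = 30700000000000000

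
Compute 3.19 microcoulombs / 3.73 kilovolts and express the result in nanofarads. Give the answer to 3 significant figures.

(3.19 × 10^-6) / (3.73 × 10^3) = 0.85523 × 10^-9 F

0.855 nanofarads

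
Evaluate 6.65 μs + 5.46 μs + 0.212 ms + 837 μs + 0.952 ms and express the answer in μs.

In μs:
  6.65 μs → 6.65
  5.46 μs → 5.46
  0.212 ms = 0.212e3 μs = 212
  837 μs → 837
  0.952 ms = 0.952e3 μs = 952
Sum: 6.65 + 5.46 + 212 + 837 + 952 = 2013.11

2013.11 μs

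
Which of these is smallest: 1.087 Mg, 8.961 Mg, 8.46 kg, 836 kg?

1.087 Mg = 1087000 g
8.961 Mg = 8961000 g
8.46 kg = 8460 g
836 kg = 836000 g

8.46 kg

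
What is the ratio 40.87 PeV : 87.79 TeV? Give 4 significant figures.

(40.87e15) / (87.79e12) = 0.46554e3

465.5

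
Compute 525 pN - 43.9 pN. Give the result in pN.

In pN:
  525 pN → 525
  43.9 pN → 43.9
Difference: 525 - 43.9 = 481.1

481.1 pN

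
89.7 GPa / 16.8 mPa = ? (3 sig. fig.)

(89.7e9) / (16.8e-3) = 5.339e12

5340000000000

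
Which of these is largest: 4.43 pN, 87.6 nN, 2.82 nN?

4.43 pN = 0.00000000000443 N
87.6 nN = 0.0000000876 N
2.82 nN = 0.00000000282 N

87.6 nN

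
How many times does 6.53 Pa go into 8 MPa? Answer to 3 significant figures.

(8e6) / (6.53) = 1.225e6

1230000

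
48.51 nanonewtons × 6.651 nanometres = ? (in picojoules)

48.51 × 10^-9 × 6.651 × 10^-9 = 322.64001 × 10^-18 J

0.00032264001 picojoules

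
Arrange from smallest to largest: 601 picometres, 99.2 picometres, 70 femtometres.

70 femtometres < 99.2 picometres < 601 picometres

601 picometres = 0.000000000601 metres
99.2 picometres = 0.0000000000992 metres
70 femtometres = 0.00000000000007 metres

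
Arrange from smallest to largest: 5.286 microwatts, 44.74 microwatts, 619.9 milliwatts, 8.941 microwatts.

5.286 microwatts = 0.000005286 watts
44.74 microwatts = 0.00004474 watts
619.9 milliwatts = 0.6199 watts
8.941 microwatts = 0.000008941 watts

5.286 microwatts < 8.941 microwatts < 44.74 microwatts < 619.9 milliwatts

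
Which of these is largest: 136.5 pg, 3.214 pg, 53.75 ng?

53.75 ng

136.5 pg = 0.0000000001365 g
3.214 pg = 0.000000000003214 g
53.75 ng = 0.00000005375 g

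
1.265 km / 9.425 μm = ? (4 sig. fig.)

134200000

(1.265 × 10³) / (9.425 × 10⁻⁶) = 0.13422 × 10⁹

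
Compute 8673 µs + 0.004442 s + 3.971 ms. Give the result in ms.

17.086 ms

In ms:
  8673 µs = 8673 × 10^-3 ms = 8.673
  0.004442 s = 0.004442 × 10^3 ms = 4.442
  3.971 ms → 3.971
Sum: 8.673 + 4.442 + 3.971 = 17.086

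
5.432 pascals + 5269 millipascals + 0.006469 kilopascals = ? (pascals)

17.17 pascals

In pascals:
  5.432 pascals → 5.432
  5269 millipascals = 5269e-3 pascals = 5.269
  0.006469 kilopascals = 0.006469e3 pascals = 6.469
Sum: 5.432 + 5.269 + 6.469 = 17.17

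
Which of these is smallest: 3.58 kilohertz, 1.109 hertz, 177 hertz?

3.58 kilohertz = 3580 hertz
1.109 hertz = 1.109 hertz
177 hertz = 177 hertz

1.109 hertz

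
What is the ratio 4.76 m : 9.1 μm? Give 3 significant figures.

523000

(4.76) / (9.1 × 10^-6) = 0.5231 × 10^6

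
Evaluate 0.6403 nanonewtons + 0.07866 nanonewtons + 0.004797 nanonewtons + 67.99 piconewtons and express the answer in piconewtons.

In piconewtons:
  0.6403 nanonewtons = 0.6403 × 10³ piconewtons = 640.3
  0.07866 nanonewtons = 0.07866 × 10³ piconewtons = 78.66
  0.004797 nanonewtons = 0.004797 × 10³ piconewtons = 4.797
  67.99 piconewtons → 67.99
Sum: 640.3 + 78.66 + 4.797 + 67.99 = 791.747

791.747 piconewtons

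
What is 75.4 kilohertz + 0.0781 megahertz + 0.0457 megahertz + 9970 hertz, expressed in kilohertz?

In kilohertz:
  75.4 kilohertz → 75.4
  0.0781 megahertz = 0.0781e3 kilohertz = 78.1
  0.0457 megahertz = 0.0457e3 kilohertz = 45.7
  9970 hertz = 9970e-3 kilohertz = 9.97
Sum: 75.4 + 78.1 + 45.7 + 9.97 = 209.17

209.17 kilohertz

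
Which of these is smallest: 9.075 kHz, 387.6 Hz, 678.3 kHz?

9.075 kHz = 9075 Hz
387.6 Hz = 387.6 Hz
678.3 kHz = 678300 Hz

387.6 Hz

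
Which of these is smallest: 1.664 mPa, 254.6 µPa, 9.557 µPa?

9.557 µPa

1.664 mPa = 0.001664 Pa
254.6 µPa = 0.0002546 Pa
9.557 µPa = 0.000009557 Pa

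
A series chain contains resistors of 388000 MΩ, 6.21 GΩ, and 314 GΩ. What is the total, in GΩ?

In GΩ:
  388000 MΩ = 388000 × 10⁻³ GΩ = 388
  6.21 GΩ → 6.21
  314 GΩ → 314
Sum: 388 + 6.21 + 314 = 708.21

708.21 GΩ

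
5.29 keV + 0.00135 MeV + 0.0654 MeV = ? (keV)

72.04 keV

In keV:
  5.29 keV → 5.29
  0.00135 MeV = 0.00135e3 keV = 1.35
  0.0654 MeV = 0.0654e3 keV = 65.4
Sum: 5.29 + 1.35 + 65.4 = 72.04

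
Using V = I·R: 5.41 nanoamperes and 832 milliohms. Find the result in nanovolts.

4.50112 nanovolts

5.41e-9 × 832e-3 = 4501.12e-12 V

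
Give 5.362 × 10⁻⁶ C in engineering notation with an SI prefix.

= 5.362 × 10⁻⁶ C; 10⁻⁶ is micro.

5.362 uC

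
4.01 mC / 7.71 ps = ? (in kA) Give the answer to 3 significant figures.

(4.01e-3) / (7.71e-12) = 0.5201e9 A

520000 kA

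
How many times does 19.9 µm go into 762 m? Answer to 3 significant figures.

38300000

(762) / (19.9 × 10^-6) = 38.29 × 10^6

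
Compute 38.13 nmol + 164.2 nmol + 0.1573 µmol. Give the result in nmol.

359.63 nmol

In nmol:
  38.13 nmol → 38.13
  164.2 nmol → 164.2
  0.1573 µmol = 0.1573 × 10^3 nmol = 157.3
Sum: 38.13 + 164.2 + 157.3 = 359.63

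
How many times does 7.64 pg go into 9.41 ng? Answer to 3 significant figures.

1230

(9.41e-9) / (7.64e-12) = 1.232e3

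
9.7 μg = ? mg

0.0097 mg

micro = 10^-6, milli = 10^-3; factor is 10^-3.
9.7 × 10^-3 = 0.0097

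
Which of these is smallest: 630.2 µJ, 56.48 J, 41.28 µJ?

630.2 µJ = 0.0006302 J
56.48 J = 56.48 J
41.28 µJ = 0.00004128 J

41.28 µJ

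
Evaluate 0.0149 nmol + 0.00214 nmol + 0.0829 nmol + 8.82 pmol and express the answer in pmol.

In pmol:
  0.0149 nmol = 0.0149 × 10^3 pmol = 14.9
  0.00214 nmol = 0.00214 × 10^3 pmol = 2.14
  0.0829 nmol = 0.0829 × 10^3 pmol = 82.9
  8.82 pmol → 8.82
Sum: 14.9 + 2.14 + 82.9 + 8.82 = 108.76

108.76 pmol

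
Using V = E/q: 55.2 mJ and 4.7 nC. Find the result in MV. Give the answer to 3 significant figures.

(55.2 × 10^-3) / (4.7 × 10^-9) = 11.745 × 10^6 V

11.7 MV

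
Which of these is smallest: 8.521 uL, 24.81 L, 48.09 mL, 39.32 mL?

8.521 uL

8.521 uL = 0.000008521 L
24.81 L = 24.81 L
48.09 mL = 0.04809 L
39.32 mL = 0.03932 L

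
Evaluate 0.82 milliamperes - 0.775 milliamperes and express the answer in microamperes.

45 microamperes

In microamperes:
  0.82 milliamperes = 0.82e3 microamperes = 820
  0.775 milliamperes = 0.775e3 microamperes = 775
Difference: 820 - 775 = 45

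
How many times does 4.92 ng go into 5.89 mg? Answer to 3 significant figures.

1200000

(5.89e-3) / (4.92e-9) = 1.197e6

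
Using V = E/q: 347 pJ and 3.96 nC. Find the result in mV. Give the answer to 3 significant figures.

87.6 mV

(347 × 10^-12) / (3.96 × 10^-9) = 87.626 × 10^-3 V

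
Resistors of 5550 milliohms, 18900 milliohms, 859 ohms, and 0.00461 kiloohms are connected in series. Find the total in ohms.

In ohms:
  5550 milliohms = 5550e-3 ohms = 5.55
  18900 milliohms = 18900e-3 ohms = 18.9
  859 ohms → 859
  0.00461 kiloohms = 0.00461e3 ohms = 4.61
Sum: 5.55 + 18.9 + 859 + 4.61 = 888.06

888.06 ohms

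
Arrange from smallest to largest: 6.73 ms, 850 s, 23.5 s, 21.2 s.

6.73 ms = 0.00673 s
850 s = 850 s
23.5 s = 23.5 s
21.2 s = 21.2 s

6.73 ms < 21.2 s < 23.5 s < 850 s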